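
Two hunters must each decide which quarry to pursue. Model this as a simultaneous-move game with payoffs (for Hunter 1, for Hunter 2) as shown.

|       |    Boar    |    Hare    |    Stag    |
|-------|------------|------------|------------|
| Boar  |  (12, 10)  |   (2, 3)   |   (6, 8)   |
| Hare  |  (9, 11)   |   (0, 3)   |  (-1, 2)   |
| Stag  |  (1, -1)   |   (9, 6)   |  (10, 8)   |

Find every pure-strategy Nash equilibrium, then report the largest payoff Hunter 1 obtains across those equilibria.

Both Boar is a pure NE (Hunter 1: 12 ≥ 9; Hunter 2: 10 ≥ 8). Hunter 1 gets 12.
Both Stag is a pure NE (Hunter 1: 10 ≥ 6; Hunter 2: 8 ≥ 6). Hunter 1 gets 10.
Every other cell has a profitable deviation for at least one player. Highest of {12, 10} is 12.

12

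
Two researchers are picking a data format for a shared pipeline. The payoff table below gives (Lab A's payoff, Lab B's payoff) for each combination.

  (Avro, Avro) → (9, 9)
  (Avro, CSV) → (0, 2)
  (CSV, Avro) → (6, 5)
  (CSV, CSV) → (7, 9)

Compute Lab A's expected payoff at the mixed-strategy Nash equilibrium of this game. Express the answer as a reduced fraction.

Lab B mixes with probability q on Avro, chosen so Lab A is indifferent: 9q + 0(1−q) = 6q + 7(1−q) gives q = 7/10.
Lab A's expected payoff (from either row, since indifferent) is 9·7/10 + 0·3/10 = 63/10.

63/10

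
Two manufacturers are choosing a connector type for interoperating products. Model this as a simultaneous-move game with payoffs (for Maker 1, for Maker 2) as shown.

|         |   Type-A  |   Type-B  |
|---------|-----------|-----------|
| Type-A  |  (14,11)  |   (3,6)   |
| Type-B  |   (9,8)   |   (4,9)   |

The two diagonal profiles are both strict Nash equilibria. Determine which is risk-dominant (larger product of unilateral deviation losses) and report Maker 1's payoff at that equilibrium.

At both Type-A: Maker 1 loses 14 − 9 = 5 by deviating; Maker 2 loses 11 − 6 = 5. Product = 5·5 = 25.
At both Type-B: Maker 1 loses 4 − 3 = 1 by deviating; Maker 2 loses 9 − 8 = 1. Product = 1·1 = 1.
25 > 1, so both Type-A is risk-dominant. Maker 1's payoff there is 14.

14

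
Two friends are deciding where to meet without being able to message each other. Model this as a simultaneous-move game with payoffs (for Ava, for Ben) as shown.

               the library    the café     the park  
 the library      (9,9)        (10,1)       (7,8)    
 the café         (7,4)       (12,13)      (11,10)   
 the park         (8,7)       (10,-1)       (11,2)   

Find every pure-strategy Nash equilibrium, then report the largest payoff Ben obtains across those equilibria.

13

Both the library is a pure NE (Ava: 9 ≥ 8; Ben: 9 ≥ 8). Ben gets 9.
Both the café is a pure NE (Ava: 12 ≥ 10; Ben: 13 ≥ 10). Ben gets 13.
Every other cell has a profitable deviation for at least one player. Highest of {9, 13} is 13.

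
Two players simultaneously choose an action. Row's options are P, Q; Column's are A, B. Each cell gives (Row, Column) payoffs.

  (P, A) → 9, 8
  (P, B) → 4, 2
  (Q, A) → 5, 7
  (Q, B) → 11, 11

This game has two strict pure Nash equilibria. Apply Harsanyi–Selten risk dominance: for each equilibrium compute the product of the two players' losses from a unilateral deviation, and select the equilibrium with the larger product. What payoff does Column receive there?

11

At (P, A): Row loses 9 − 5 = 4 by deviating; Column loses 8 − 2 = 6. Product = 4·6 = 24.
At (Q, B): Row loses 11 − 4 = 7 by deviating; Column loses 11 − 7 = 4. Product = 7·4 = 28.
28 > 24, so (Q, B) is risk-dominant. Column's payoff there is 11.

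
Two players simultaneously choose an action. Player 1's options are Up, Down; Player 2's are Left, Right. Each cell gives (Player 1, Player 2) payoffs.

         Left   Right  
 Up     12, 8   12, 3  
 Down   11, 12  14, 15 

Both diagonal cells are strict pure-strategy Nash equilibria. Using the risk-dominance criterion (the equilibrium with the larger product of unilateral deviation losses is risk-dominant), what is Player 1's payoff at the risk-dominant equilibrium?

14

At (Up, Left): Player 1 loses 12 − 11 = 1 by deviating; Player 2 loses 8 − 3 = 5. Product = 1·5 = 5.
At (Down, Right): Player 1 loses 14 − 12 = 2 by deviating; Player 2 loses 15 − 12 = 3. Product = 2·3 = 6.
6 > 5, so (Down, Right) is risk-dominant. Player 1's payoff there is 14.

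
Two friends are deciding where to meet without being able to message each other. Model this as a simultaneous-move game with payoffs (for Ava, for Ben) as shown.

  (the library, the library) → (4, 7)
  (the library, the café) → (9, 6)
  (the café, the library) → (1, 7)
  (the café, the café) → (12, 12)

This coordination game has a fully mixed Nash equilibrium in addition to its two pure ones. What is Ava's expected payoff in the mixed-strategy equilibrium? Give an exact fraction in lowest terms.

13/2

Ben mixes with probability q on the library, chosen so Ava is indifferent: 4q + 9(1−q) = 1q + 12(1−q) gives q = 1/2.
Ava's expected payoff (from either row, since indifferent) is 4·1/2 + 9·1/2 = 13/2.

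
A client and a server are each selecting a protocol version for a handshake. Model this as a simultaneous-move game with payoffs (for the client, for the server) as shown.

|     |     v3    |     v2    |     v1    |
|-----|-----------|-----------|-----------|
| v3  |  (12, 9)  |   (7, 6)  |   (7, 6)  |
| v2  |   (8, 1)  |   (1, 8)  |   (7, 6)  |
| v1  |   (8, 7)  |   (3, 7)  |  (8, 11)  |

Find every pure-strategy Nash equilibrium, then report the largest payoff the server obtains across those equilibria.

11

Both v3 is a pure NE (the client: 12 ≥ 8; the server: 9 ≥ 6). The server gets 9.
Both v1 is a pure NE (the client: 8 ≥ 7; the server: 11 ≥ 7). The server gets 11.
Every other cell has a profitable deviation for at least one player. Highest of {9, 11} is 11.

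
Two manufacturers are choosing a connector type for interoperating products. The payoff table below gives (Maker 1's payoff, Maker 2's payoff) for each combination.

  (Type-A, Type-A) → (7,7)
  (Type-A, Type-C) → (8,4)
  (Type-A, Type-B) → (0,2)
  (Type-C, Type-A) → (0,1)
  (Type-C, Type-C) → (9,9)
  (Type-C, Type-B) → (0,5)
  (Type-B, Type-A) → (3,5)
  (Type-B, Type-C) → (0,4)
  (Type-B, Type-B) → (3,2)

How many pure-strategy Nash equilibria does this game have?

Both Type-A: Maker 1 gets 7 (best alternative 3); Maker 2 gets 7 (best alternative 4). Neither deviates — NE.
Both Type-C: Maker 1 gets 9 (best alternative 8); Maker 2 gets 9 (best alternative 5). Neither deviates — NE.
Both Type-B is not a NE: Maker 2 would switch to Type-A (5 > 2).
No other cell survives both best-response checks, so there are 2 pure NE.

2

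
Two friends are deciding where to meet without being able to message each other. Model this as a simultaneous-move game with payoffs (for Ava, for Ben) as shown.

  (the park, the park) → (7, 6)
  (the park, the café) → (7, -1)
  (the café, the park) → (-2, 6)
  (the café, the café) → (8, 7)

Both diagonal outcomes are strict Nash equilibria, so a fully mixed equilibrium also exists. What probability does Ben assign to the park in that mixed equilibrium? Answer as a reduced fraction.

1/10

Ben's mix q on the park must make Ava indifferent between the park and the café.
Ava's payoff from the park: 7q + 7(1−q). From the café: (-2)q + 8(1−q).
Set equal: 9q = 1(1−q) → q = 1/10.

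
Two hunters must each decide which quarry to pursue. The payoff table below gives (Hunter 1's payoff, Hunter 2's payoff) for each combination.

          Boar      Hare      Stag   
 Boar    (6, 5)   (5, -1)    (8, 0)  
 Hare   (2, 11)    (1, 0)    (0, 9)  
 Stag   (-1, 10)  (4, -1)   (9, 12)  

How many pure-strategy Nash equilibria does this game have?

Both Boar: Hunter 1 gets 6 (best alternative 2); Hunter 2 gets 5 (best alternative 0). Neither deviates — NE.
Both Stag: Hunter 1 gets 9 (best alternative 8); Hunter 2 gets 12 (best alternative 10). Neither deviates — NE.
Both Hare is not a NE: Hunter 1 would switch to Boar (5 > 1).
No other cell survives both best-response checks, so there are 2 pure NE.

2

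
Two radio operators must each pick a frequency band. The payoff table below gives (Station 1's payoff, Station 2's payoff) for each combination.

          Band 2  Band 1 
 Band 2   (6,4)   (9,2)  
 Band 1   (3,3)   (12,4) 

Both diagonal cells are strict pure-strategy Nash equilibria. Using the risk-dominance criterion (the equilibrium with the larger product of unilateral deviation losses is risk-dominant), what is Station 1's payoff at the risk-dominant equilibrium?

At both Band 2: Station 1 loses 6 − 3 = 3 by deviating; Station 2 loses 4 − 2 = 2. Product = 3·2 = 6.
At both Band 1: Station 1 loses 12 − 9 = 3 by deviating; Station 2 loses 4 − 3 = 1. Product = 3·1 = 3.
6 > 3, so both Band 2 is risk-dominant. Station 1's payoff there is 6.

6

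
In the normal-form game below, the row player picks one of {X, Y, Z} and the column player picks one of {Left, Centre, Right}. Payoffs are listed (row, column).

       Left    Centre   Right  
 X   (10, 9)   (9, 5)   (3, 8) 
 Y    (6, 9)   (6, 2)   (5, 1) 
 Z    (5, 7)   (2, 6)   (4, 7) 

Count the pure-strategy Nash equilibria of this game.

1

(X, Left): the row player gets 10 (best alternative 6); the column player gets 9 (best alternative 8). Neither deviates — NE.
(Y, Centre) is not a NE: the row player would switch to X (9 > 6).
No other cell survives both best-response checks, so there is 1 pure NE.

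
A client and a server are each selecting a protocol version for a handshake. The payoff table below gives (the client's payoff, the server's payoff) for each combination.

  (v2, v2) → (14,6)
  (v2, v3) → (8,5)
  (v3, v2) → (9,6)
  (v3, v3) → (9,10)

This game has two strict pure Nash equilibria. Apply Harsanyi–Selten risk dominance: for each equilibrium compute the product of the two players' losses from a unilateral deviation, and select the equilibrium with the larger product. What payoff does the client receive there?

14

At both v2: the client loses 14 − 9 = 5 by deviating; the server loses 6 − 5 = 1. Product = 5·1 = 5.
At both v3: the client loses 9 − 8 = 1 by deviating; the server loses 10 − 6 = 4. Product = 1·4 = 4.
5 > 4, so both v2 is risk-dominant. The client's payoff there is 14.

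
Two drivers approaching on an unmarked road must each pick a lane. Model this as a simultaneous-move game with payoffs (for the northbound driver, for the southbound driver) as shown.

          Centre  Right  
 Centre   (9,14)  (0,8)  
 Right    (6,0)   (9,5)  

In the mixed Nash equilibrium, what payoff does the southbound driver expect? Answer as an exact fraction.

70/11

The northbound driver mixes with probability p on Centre, chosen so the southbound driver is indifferent: 14p + 0(1−p) = 8p + 5(1−p) gives p = 5/11.
The southbound driver's expected payoff is 14·5/11 + 0·6/11 = 70/11.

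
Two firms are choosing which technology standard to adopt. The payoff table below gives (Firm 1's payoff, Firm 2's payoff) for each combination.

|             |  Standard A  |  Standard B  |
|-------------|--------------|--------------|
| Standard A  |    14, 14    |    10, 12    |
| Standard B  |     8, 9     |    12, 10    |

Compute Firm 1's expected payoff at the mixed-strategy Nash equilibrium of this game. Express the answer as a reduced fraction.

Firm 2 mixes with probability q on Standard A, chosen so Firm 1 is indifferent: 14q + 10(1−q) = 8q + 12(1−q) gives q = 1/4.
Firm 1's expected payoff (from either row, since indifferent) is 14·1/4 + 10·3/4 = 11.

11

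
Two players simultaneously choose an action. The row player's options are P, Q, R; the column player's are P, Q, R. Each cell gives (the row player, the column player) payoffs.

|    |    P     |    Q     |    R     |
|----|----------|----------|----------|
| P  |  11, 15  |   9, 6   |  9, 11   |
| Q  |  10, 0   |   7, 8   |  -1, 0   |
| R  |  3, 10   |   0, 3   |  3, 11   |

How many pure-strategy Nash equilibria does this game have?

Both P: the row player gets 11 (best alternative 10); the column player gets 15 (best alternative 11). Neither deviates — NE.
Both R is not a NE: the row player would switch to P (9 > 3).
No other cell survives both best-response checks, so there is 1 pure NE.

1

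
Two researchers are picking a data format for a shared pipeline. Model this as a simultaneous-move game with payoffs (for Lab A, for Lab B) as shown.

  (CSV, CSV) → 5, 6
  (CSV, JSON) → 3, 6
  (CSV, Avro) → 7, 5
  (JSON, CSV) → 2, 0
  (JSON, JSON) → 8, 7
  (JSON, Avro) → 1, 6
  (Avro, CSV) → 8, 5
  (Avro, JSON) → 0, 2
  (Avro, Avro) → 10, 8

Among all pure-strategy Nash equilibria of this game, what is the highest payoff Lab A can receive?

10

Both JSON is a pure NE (Lab A: 8 ≥ 3; Lab B: 7 ≥ 6). Lab A gets 8.
Both Avro is a pure NE (Lab A: 10 ≥ 7; Lab B: 8 ≥ 5). Lab A gets 10.
Every other cell has a profitable deviation for at least one player. Highest of {8, 10} is 10.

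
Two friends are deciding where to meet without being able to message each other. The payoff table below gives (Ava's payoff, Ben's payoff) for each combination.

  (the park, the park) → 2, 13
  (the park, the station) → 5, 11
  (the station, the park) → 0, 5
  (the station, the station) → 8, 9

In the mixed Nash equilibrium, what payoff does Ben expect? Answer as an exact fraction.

Ava mixes with probability p on the park, chosen so Ben is indifferent: 13p + 5(1−p) = 11p + 9(1−p) gives p = 2/3.
Ben's expected payoff is 13·2/3 + 5·1/3 = 31/3.

31/3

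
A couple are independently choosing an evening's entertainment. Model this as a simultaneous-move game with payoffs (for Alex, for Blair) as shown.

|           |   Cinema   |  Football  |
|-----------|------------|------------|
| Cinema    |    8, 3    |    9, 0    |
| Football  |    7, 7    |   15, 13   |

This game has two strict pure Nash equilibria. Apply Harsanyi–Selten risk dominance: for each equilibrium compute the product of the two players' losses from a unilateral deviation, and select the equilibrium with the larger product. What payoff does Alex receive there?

At both Cinema: Alex loses 8 − 7 = 1 by deviating; Blair loses 3 − 0 = 3. Product = 1·3 = 3.
At both Football: Alex loses 15 − 9 = 6 by deviating; Blair loses 13 − 7 = 6. Product = 6·6 = 36.
36 > 3, so both Football is risk-dominant. Alex's payoff there is 15.

15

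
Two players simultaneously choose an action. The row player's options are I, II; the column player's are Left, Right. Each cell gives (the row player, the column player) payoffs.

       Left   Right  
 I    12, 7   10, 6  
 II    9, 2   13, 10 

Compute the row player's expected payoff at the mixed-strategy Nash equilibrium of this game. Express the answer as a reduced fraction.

The column player mixes with probability q on Left, chosen so the row player is indifferent: 12q + 10(1−q) = 9q + 13(1−q) gives q = 1/2.
The row player's expected payoff (from either row, since indifferent) is 12·1/2 + 10·1/2 = 11.

11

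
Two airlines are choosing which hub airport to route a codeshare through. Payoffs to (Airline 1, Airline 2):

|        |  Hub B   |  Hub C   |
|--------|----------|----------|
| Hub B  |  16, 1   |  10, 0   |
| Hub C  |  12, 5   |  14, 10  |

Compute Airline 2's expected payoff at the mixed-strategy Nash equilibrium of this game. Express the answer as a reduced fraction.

5/3

Airline 1 mixes with probability p on Hub B, chosen so Airline 2 is indifferent: 1p + 5(1−p) = 0p + 10(1−p) gives p = 5/6.
Airline 2's expected payoff is 1·5/6 + 5·1/6 = 5/3.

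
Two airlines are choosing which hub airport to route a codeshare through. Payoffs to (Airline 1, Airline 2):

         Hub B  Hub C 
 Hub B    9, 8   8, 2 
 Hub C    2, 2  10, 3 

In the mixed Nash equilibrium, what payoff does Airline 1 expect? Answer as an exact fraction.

74/9

Airline 2 mixes with probability q on Hub B, chosen so Airline 1 is indifferent: 9q + 8(1−q) = 2q + 10(1−q) gives q = 2/9.
Airline 1's expected payoff (from either row, since indifferent) is 9·2/9 + 8·7/9 = 74/9.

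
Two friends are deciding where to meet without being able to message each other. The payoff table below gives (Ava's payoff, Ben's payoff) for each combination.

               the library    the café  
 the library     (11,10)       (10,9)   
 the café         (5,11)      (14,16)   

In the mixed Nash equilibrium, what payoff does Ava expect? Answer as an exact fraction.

Ben mixes with probability q on the library, chosen so Ava is indifferent: 11q + 10(1−q) = 5q + 14(1−q) gives q = 2/5.
Ava's expected payoff (from either row, since indifferent) is 11·2/5 + 10·3/5 = 52/5.

52/5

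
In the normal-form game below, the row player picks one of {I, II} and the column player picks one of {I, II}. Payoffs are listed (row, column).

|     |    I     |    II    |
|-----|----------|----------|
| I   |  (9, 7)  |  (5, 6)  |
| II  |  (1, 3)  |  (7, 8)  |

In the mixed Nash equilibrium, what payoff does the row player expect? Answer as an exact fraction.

The column player mixes with probability q on I, chosen so the row player is indifferent: 9q + 5(1−q) = 1q + 7(1−q) gives q = 1/5.
The row player's expected payoff (from either row, since indifferent) is 9·1/5 + 5·4/5 = 29/5.

29/5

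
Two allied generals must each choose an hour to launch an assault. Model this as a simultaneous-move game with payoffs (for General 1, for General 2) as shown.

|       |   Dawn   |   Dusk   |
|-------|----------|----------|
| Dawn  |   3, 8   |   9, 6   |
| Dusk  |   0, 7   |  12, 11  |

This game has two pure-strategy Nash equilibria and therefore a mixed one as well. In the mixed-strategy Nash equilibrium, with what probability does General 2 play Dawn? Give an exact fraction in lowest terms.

General 2's mix q on Dawn must make General 1 indifferent between Dawn and Dusk.
General 1's payoff from Dawn: 3q + 9(1−q). From Dusk: 0q + 12(1−q).
Set equal: 3q = 3(1−q) → q = 3/6 = 1/2.

1/2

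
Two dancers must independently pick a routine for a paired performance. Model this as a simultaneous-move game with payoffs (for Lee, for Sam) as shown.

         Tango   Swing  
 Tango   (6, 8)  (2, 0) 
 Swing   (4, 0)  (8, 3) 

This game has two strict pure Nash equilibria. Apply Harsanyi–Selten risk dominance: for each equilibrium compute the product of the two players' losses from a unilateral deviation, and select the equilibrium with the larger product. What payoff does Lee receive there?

At both Tango: Lee loses 6 − 4 = 2 by deviating; Sam loses 8 − 0 = 8. Product = 2·8 = 16.
At both Swing: Lee loses 8 − 2 = 6 by deviating; Sam loses 3 − 0 = 3. Product = 6·3 = 18.
18 > 16, so both Swing is risk-dominant. Lee's payoff there is 8.

8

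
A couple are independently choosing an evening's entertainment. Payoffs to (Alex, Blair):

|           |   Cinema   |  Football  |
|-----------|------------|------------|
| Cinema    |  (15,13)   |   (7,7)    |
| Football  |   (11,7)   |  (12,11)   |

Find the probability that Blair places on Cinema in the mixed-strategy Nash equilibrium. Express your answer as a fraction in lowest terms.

Blair's mix q on Cinema must make Alex indifferent between Cinema and Football.
Alex's payoff from Cinema: 15q + 7(1−q). From Football: 11q + 12(1−q).
Set equal: 4q = 5(1−q) → q = 5/9.

5/9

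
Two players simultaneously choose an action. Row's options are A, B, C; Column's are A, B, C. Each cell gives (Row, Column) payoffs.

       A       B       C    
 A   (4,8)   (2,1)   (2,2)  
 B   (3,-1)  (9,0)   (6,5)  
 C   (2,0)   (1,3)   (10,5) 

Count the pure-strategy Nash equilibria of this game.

2

Both A: Row gets 4 (best alternative 3); Column gets 8 (best alternative 2). Neither deviates — NE.
Both C: Row gets 10 (best alternative 6); Column gets 5 (best alternative 3). Neither deviates — NE.
Both B is not a NE: Column would switch to C (5 > 0).
No other cell survives both best-response checks, so there are 2 pure NE.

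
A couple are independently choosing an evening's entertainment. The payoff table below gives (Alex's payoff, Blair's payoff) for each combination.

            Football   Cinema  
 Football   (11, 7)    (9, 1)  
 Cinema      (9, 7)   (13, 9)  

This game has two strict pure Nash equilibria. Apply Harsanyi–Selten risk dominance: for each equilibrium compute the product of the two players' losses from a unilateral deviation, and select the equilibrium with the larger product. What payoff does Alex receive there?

11

At both Football: Alex loses 11 − 9 = 2 by deviating; Blair loses 7 − 1 = 6. Product = 2·6 = 12.
At both Cinema: Alex loses 13 − 9 = 4 by deviating; Blair loses 9 − 7 = 2. Product = 4·2 = 8.
12 > 8, so both Football is risk-dominant. Alex's payoff there is 11.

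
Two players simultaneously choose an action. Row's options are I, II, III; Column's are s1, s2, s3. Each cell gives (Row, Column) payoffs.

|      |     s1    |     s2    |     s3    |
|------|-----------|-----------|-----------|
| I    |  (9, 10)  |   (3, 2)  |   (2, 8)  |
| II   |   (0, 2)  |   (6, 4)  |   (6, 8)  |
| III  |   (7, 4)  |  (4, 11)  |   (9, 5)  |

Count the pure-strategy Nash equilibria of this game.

1

(I, s1): Row gets 9 (best alternative 7); Column gets 10 (best alternative 8). Neither deviates — NE.
(II, s2) is not a NE: Column would switch to s3 (8 > 4).
No other cell survives both best-response checks, so there is 1 pure NE.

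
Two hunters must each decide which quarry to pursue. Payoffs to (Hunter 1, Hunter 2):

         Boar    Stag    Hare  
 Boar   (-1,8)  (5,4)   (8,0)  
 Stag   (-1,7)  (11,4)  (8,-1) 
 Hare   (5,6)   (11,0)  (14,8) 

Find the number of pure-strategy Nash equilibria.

1

Both Hare: Hunter 1 gets 14 (best alternative 8); Hunter 2 gets 8 (best alternative 6). Neither deviates — NE.
Both Stag is not a NE: Hunter 2 would switch to Boar (7 > 4).
No other cell survives both best-response checks, so there is 1 pure NE.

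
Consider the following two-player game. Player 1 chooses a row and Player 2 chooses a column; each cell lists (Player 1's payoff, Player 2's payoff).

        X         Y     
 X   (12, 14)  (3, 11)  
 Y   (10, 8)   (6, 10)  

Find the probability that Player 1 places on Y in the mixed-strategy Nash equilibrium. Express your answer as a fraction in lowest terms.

Player 1's mix p on X must make Player 2 indifferent between X and Y.
Player 2's payoff from X: 14p + 8(1−p). From Y: 11p + 10(1−p).
Set equal: 3p = 2(1−p) → p = 2/5.
Probability on Y is 1 − 2/5 = 3/5.

3/5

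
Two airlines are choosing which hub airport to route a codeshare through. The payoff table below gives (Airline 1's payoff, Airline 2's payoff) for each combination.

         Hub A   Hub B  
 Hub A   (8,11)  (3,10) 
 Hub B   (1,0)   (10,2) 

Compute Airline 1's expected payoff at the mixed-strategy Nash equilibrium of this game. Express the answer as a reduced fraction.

Airline 2 mixes with probability q on Hub A, chosen so Airline 1 is indifferent: 8q + 3(1−q) = 1q + 10(1−q) gives q = 1/2.
Airline 1's expected payoff (from either row, since indifferent) is 8·1/2 + 3·1/2 = 11/2.

11/2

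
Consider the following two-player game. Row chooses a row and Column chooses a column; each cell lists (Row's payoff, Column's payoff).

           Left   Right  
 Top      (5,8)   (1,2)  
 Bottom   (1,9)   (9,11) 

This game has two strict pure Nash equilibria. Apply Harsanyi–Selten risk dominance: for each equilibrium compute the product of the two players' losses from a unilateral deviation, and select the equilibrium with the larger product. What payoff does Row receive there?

5

At (Top, Left): Row loses 5 − 1 = 4 by deviating; Column loses 8 − 2 = 6. Product = 4·6 = 24.
At (Bottom, Right): Row loses 9 − 1 = 8 by deviating; Column loses 11 − 9 = 2. Product = 8·2 = 16.
24 > 16, so (Top, Left) is risk-dominant. Row's payoff there is 5.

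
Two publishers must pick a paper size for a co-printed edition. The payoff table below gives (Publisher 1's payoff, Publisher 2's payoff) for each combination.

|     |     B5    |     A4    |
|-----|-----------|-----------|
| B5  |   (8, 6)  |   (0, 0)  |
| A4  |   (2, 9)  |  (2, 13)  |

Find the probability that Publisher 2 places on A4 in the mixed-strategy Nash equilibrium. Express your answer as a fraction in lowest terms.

Publisher 2's mix q on B5 must make Publisher 1 indifferent between B5 and A4.
Publisher 1's payoff from B5: 8q + 0(1−q). From A4: 2q + 2(1−q).
Set equal: 6q = 2(1−q) → q = 2/8 = 1/4.
Probability on A4 is 1 − 1/4 = 3/4.

3/4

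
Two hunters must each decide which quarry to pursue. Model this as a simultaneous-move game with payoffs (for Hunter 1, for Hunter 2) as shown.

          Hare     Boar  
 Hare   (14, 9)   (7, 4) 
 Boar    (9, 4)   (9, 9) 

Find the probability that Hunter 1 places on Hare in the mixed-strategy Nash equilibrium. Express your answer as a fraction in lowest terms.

Hunter 1's mix p on Hare must make Hunter 2 indifferent between Hare and Boar.
Hunter 2's payoff from Hare: 9p + 4(1−p). From Boar: 4p + 9(1−p).
Set equal: 5p = 5(1−p) → p = 5/10 = 1/2.

1/2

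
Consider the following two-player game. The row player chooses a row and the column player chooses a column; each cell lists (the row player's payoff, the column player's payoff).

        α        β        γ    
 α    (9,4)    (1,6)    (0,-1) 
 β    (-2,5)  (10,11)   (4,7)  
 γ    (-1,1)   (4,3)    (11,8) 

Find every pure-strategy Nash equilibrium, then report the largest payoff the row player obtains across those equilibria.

Both β is a pure NE (the row player: 10 ≥ 4; the column player: 11 ≥ 7). The row player gets 10.
Both γ is a pure NE (the row player: 11 ≥ 4; the column player: 8 ≥ 3). The row player gets 11.
Every other cell has a profitable deviation for at least one player. Highest of {10, 11} is 11.

11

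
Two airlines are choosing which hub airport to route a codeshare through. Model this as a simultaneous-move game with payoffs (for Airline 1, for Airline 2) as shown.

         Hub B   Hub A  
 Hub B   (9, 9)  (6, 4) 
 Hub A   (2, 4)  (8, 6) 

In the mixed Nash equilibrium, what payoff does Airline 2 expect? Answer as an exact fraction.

Airline 1 mixes with probability p on Hub B, chosen so Airline 2 is indifferent: 9p + 4(1−p) = 4p + 6(1−p) gives p = 2/7.
Airline 2's expected payoff is 9·2/7 + 4·5/7 = 38/7.

38/7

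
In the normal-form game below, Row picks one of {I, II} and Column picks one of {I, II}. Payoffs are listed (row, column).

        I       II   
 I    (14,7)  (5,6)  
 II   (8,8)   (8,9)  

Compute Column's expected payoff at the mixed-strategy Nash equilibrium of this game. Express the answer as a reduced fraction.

Row mixes with probability p on I, chosen so Column is indifferent: 7p + 8(1−p) = 6p + 9(1−p) gives p = 1/2.
Column's expected payoff is 7·1/2 + 8·1/2 = 15/2.

15/2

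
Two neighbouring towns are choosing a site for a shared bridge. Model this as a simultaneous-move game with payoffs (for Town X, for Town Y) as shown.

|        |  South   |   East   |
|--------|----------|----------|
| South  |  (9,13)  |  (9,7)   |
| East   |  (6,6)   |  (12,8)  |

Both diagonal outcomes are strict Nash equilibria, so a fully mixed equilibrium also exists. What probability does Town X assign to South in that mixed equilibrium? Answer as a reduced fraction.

1/4

Town X's mix p on South must make Town Y indifferent between South and East.
Town Y's payoff from South: 13p + 6(1−p). From East: 7p + 8(1−p).
Set equal: 6p = 2(1−p) → p = 2/8 = 1/4.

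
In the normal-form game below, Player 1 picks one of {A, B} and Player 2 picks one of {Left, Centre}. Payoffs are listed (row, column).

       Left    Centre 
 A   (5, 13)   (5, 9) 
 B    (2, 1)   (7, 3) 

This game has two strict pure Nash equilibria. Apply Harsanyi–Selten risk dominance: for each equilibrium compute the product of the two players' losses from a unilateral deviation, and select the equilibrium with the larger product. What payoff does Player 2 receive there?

13

At (A, Left): Player 1 loses 5 − 2 = 3 by deviating; Player 2 loses 13 − 9 = 4. Product = 3·4 = 12.
At (B, Centre): Player 1 loses 7 − 5 = 2 by deviating; Player 2 loses 3 − 1 = 2. Product = 2·2 = 4.
12 > 4, so (A, Left) is risk-dominant. Player 2's payoff there is 13.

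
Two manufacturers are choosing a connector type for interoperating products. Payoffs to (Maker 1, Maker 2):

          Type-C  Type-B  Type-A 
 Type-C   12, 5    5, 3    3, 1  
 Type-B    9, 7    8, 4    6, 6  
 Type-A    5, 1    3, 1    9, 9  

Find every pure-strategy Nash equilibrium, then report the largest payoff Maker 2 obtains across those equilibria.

9

Both Type-C is a pure NE (Maker 1: 12 ≥ 9; Maker 2: 5 ≥ 3). Maker 2 gets 5.
Both Type-A is a pure NE (Maker 1: 9 ≥ 6; Maker 2: 9 ≥ 1). Maker 2 gets 9.
Every other cell has a profitable deviation for at least one player. Highest of {5, 9} is 9.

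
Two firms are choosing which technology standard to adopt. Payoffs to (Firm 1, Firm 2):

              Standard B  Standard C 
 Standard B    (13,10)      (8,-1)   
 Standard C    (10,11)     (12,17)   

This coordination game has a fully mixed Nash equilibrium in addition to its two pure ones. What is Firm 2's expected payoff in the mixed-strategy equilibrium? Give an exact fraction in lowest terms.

Firm 1 mixes with probability p on Standard B, chosen so Firm 2 is indifferent: 10p + 11(1−p) = (-1)p + 17(1−p) gives p = 6/17.
Firm 2's expected payoff is 10·6/17 + 11·11/17 = 181/17.

181/17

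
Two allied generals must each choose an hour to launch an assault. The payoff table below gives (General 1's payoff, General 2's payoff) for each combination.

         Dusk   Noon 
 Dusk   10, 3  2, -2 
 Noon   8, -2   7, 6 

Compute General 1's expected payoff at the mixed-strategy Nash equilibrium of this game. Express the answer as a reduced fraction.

General 2 mixes with probability q on Dusk, chosen so General 1 is indifferent: 10q + 2(1−q) = 8q + 7(1−q) gives q = 5/7.
General 1's expected payoff (from either row, since indifferent) is 10·5/7 + 2·2/7 = 54/7.

54/7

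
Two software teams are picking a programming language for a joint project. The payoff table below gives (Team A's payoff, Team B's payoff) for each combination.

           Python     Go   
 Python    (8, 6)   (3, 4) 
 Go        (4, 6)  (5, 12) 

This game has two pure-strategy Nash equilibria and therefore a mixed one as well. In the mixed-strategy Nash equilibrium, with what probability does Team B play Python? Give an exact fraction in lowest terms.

Team B's mix q on Python must make Team A indifferent between Python and Go.
Team A's payoff from Python: 8q + 3(1−q). From Go: 4q + 5(1−q).
Set equal: 4q = 2(1−q) → q = 2/6 = 1/3.

1/3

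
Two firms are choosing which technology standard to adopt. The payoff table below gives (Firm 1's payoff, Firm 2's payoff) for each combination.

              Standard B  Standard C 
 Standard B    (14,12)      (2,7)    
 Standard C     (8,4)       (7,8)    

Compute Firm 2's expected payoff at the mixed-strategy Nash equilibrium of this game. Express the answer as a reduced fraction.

Firm 1 mixes with probability p on Standard B, chosen so Firm 2 is indifferent: 12p + 4(1−p) = 7p + 8(1−p) gives p = 4/9.
Firm 2's expected payoff is 12·4/9 + 4·5/9 = 68/9.

68/9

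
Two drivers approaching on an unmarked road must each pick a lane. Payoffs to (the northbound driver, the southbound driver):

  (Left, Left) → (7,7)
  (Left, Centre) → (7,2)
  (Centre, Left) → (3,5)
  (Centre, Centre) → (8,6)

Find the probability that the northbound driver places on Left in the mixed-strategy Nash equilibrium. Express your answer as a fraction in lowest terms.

The northbound driver's mix p on Left must make the southbound driver indifferent between Left and Centre.
The southbound driver's payoff from Left: 7p + 5(1−p). From Centre: 2p + 6(1−p).
Set equal: 5p = 1(1−p) → p = 1/6.

1/6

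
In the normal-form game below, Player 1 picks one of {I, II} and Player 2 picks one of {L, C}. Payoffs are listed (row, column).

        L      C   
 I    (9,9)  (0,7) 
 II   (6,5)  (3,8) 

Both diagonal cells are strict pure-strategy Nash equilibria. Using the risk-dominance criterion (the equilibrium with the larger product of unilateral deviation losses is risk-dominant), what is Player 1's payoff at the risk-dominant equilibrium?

3

At (I, L): Player 1 loses 9 − 6 = 3 by deviating; Player 2 loses 9 − 7 = 2. Product = 3·2 = 6.
At (II, C): Player 1 loses 3 − 0 = 3 by deviating; Player 2 loses 8 − 5 = 3. Product = 3·3 = 9.
9 > 6, so (II, C) is risk-dominant. Player 1's payoff there is 3.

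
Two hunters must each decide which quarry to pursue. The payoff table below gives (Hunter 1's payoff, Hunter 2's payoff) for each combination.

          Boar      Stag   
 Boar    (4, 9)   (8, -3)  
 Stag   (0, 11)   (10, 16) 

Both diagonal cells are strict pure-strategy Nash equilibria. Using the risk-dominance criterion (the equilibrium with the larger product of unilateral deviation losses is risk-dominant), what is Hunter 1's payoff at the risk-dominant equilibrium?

4

At both Boar: Hunter 1 loses 4 − 0 = 4 by deviating; Hunter 2 loses 9 − (-3) = 12. Product = 4·12 = 48.
At both Stag: Hunter 1 loses 10 − 8 = 2 by deviating; Hunter 2 loses 16 − 11 = 5. Product = 2·5 = 10.
48 > 10, so both Boar is risk-dominant. Hunter 1's payoff there is 4.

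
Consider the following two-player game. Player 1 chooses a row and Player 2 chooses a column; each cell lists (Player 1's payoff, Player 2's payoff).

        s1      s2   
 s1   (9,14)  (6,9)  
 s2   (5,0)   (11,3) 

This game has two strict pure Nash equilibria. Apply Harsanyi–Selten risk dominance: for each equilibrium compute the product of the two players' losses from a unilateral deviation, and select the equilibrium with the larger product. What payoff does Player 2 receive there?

At both s1: Player 1 loses 9 − 5 = 4 by deviating; Player 2 loses 14 − 9 = 5. Product = 4·5 = 20.
At both s2: Player 1 loses 11 − 6 = 5 by deviating; Player 2 loses 3 − 0 = 3. Product = 5·3 = 15.
20 > 15, so both s1 is risk-dominant. Player 2's payoff there is 14.

14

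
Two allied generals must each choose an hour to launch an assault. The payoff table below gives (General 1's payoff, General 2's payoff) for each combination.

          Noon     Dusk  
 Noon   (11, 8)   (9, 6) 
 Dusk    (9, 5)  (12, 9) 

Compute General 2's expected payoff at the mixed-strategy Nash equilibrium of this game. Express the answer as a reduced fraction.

General 1 mixes with probability p on Noon, chosen so General 2 is indifferent: 8p + 5(1−p) = 6p + 9(1−p) gives p = 2/3.
General 2's expected payoff is 8·2/3 + 5·1/3 = 7.

7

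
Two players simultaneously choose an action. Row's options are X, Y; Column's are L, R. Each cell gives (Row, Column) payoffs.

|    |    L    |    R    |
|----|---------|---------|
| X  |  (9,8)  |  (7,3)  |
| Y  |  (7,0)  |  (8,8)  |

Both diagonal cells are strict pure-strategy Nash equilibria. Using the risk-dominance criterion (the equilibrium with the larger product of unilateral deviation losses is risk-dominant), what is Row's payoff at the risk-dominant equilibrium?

9

At (X, L): Row loses 9 − 7 = 2 by deviating; Column loses 8 − 3 = 5. Product = 2·5 = 10.
At (Y, R): Row loses 8 − 7 = 1 by deviating; Column loses 8 − 0 = 8. Product = 1·8 = 8.
10 > 8, so (X, L) is risk-dominant. Row's payoff there is 9.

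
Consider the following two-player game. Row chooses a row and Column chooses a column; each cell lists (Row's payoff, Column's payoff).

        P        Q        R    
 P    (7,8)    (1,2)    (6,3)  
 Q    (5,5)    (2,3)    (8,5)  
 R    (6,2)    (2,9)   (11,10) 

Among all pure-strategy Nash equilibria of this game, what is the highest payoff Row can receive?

11

Both P is a pure NE (Row: 7 ≥ 6; Column: 8 ≥ 3). Row gets 7.
Both R is a pure NE (Row: 11 ≥ 8; Column: 10 ≥ 9). Row gets 11.
Every other cell has a profitable deviation for at least one player. Highest of {7, 11} is 11.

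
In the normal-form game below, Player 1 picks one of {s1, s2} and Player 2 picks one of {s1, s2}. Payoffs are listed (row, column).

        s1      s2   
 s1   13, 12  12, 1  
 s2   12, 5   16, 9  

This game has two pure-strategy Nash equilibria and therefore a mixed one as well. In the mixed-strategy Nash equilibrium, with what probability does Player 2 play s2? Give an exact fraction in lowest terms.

Player 2's mix q on s1 must make Player 1 indifferent between s1 and s2.
Player 1's payoff from s1: 13q + 12(1−q). From s2: 12q + 16(1−q).
Set equal: 1q = 4(1−q) → q = 4/5.
Probability on s2 is 1 − 4/5 = 1/5.

1/5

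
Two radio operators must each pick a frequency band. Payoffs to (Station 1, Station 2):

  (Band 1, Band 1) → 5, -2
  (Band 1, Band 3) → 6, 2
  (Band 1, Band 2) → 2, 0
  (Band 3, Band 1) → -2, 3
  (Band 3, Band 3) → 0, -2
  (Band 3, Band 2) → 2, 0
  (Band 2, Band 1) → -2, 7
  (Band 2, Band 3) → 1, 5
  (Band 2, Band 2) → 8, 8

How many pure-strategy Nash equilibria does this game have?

(Band 1, Band 3): Station 1 gets 6 (best alternative 1); Station 2 gets 2 (best alternative 0). Neither deviates — NE.
Both Band 2: Station 1 gets 8 (best alternative 2); Station 2 gets 8 (best alternative 7). Neither deviates — NE.
Both Band 1 is not a NE: Station 2 would switch to Band 3 (2 > -2).
No other cell survives both best-response checks, so there are 2 pure NE.

2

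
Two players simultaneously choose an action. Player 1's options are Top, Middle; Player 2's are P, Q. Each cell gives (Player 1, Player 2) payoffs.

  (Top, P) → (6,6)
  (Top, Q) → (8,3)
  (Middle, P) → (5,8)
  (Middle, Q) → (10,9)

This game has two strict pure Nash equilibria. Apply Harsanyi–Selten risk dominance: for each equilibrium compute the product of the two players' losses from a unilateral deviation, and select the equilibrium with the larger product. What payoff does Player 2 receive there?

At (Top, P): Player 1 loses 6 − 5 = 1 by deviating; Player 2 loses 6 − 3 = 3. Product = 1·3 = 3.
At (Middle, Q): Player 1 loses 10 − 8 = 2 by deviating; Player 2 loses 9 − 8 = 1. Product = 2·1 = 2.
3 > 2, so (Top, P) is risk-dominant. Player 2's payoff there is 6.

6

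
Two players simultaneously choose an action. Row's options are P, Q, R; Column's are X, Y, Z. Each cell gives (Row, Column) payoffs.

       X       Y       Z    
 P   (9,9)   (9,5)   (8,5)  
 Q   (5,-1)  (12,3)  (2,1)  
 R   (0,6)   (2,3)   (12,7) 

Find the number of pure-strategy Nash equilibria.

3

(P, X): Row gets 9 (best alternative 5); Column gets 9 (best alternative 5). Neither deviates — NE.
(Q, Y): Row gets 12 (best alternative 9); Column gets 3 (best alternative 1). Neither deviates — NE.
(R, Z): Row gets 12 (best alternative 8); Column gets 7 (best alternative 6). Neither deviates — NE.
(P, Y) is not a NE: Row would switch to Q (12 > 9).
No other cell survives both best-response checks, so there are 3 pure NE.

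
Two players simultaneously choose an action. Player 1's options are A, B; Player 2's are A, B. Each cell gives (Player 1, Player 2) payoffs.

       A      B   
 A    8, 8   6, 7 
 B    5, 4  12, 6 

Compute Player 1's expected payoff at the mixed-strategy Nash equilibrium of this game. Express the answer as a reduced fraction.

Player 2 mixes with probability q on A, chosen so Player 1 is indifferent: 8q + 6(1−q) = 5q + 12(1−q) gives q = 2/3.
Player 1's expected payoff (from either row, since indifferent) is 8·2/3 + 6·1/3 = 22/3.

22/3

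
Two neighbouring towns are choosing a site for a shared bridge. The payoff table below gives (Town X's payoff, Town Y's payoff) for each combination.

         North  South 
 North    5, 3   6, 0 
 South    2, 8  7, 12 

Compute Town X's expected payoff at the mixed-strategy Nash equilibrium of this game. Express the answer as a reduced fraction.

23/4

Town Y mixes with probability q on North, chosen so Town X is indifferent: 5q + 6(1−q) = 2q + 7(1−q) gives q = 1/4.
Town X's expected payoff (from either row, since indifferent) is 5·1/4 + 6·3/4 = 23/4.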